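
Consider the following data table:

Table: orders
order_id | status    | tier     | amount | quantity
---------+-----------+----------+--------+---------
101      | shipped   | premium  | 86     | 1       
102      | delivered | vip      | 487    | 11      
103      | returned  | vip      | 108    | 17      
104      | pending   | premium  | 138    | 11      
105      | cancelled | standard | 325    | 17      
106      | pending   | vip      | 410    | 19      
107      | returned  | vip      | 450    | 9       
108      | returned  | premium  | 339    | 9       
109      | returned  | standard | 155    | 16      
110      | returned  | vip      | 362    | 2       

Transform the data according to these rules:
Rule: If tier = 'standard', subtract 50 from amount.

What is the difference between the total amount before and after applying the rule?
100

Step 1: Original sum of amount = 2860
Step 2: 2 records have tier = 'standard'
Step 3: Each affected record changes by -50
Step 4: Total change = 2 × -50 = -100
Step 5: New sum = 2860 + -100 = 2760
Step 6: Difference = |2760 - 2860| = 100
        (Sum decreased by 100)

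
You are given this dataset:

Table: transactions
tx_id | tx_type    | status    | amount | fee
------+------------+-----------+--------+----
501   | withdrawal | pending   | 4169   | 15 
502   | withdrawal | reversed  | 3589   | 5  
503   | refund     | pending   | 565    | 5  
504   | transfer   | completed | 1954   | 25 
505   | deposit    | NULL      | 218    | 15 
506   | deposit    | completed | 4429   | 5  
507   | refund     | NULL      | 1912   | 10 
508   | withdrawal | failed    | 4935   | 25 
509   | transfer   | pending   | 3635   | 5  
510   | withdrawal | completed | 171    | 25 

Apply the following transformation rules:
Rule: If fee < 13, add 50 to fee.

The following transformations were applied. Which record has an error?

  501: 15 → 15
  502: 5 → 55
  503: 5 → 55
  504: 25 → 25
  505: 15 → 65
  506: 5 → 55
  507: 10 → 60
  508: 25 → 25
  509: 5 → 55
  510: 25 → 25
Record 505 has an error. The correct transformed value should be 15, not 65.

Step 1: Check each record against the rule
Step 2: Record 505 has fee = 15
Step 3: Since 15 >= 13, the bonus should not have been applied
Step 4: Correct value = 15, but claimed value = 65
Conclusion: Record 505 has the error.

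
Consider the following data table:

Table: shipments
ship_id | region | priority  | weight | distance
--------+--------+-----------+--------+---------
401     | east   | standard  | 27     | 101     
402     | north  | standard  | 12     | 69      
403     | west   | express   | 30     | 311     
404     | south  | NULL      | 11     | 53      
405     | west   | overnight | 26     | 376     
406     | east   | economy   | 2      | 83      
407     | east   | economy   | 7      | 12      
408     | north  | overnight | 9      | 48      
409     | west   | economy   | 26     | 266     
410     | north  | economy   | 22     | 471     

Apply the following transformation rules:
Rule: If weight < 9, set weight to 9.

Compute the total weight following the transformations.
181

Step 1: 2 records have weight < 9
Step 2: These records originally summed to 9
Step 3: After setting to minimum: 2 × 9 = 18
Step 4: Unaffected records sum: 163
Step 5: Final sum = 18 + 163 = 181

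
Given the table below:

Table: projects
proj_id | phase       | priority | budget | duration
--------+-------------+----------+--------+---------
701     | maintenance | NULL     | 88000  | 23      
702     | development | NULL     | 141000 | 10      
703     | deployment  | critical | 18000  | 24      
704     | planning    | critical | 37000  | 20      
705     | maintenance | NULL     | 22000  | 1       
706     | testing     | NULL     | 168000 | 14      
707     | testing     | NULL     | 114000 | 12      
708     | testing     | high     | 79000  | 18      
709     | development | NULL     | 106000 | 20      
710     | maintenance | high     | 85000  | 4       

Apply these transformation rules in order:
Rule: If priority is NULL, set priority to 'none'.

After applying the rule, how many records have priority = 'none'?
6

Step 1: Count records where priority IS NULL
Step 2: Found 6 records with NULL priority
Step 3: These records will have priority set to 'none'
Step 4: Records already having priority = 'none': 0
Step 5: Answer: 6 + 0 = 6 records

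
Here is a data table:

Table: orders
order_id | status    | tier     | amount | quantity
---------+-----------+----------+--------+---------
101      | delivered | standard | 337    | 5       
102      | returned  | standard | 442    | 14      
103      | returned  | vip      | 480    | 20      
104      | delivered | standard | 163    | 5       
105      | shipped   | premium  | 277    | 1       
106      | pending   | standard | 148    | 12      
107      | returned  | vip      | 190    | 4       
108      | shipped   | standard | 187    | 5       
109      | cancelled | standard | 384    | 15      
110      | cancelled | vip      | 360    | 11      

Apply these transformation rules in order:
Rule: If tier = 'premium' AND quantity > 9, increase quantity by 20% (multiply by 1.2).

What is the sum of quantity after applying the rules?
92

Step 1: Find records where tier = 'premium' AND quantity > 9
Step 2: 0 records match, summing to 0
Step 3: After multiplier: 0 × 1.2 = 0.0
Step 4: Unaffected records sum: 92
Step 5: Final sum = 0.0 + 92 = 92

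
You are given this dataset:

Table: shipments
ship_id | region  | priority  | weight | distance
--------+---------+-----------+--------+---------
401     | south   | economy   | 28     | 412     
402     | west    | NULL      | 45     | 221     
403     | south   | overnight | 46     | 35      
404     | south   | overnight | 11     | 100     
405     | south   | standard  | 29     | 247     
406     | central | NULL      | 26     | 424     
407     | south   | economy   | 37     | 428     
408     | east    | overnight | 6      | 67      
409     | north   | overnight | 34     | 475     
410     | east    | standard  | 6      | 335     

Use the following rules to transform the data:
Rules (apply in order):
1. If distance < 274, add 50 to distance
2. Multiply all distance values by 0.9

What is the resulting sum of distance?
2694.6

Step 1: Apply Rule 1 - Add 50 to records with distance < 274
  - 5 records affected: 670 + (5 × 50) = 920
  - Unaffected records: 2074
  - Sum after Rule 1: 2994
Step 2: Apply Rule 2 - Multiply all by 0.9
  - 2994 × 0.9 = 2694.6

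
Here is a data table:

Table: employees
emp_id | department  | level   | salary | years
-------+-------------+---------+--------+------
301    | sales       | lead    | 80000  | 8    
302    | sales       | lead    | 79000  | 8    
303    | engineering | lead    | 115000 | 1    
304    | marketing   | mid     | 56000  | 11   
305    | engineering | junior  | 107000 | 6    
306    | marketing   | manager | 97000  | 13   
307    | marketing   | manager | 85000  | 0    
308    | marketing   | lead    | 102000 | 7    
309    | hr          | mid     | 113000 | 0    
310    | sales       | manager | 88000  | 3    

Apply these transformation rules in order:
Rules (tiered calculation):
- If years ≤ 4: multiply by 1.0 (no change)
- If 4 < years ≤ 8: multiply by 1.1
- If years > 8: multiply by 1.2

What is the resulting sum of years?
64.7

Step 1: Tier 1 (years ≤ 4): 4 records, sum = 4 × 1.0 = 4.0
Step 2: Tier 2 (4 < years ≤ 8): 4 records, sum = 29 × 1.1 = 31.9
Step 3: Tier 3 (years > 8): 2 records, sum = 24 × 1.2 = 28.8
Step 4: Final sum = 4.0 + 31.9 + 28.8 = 64.7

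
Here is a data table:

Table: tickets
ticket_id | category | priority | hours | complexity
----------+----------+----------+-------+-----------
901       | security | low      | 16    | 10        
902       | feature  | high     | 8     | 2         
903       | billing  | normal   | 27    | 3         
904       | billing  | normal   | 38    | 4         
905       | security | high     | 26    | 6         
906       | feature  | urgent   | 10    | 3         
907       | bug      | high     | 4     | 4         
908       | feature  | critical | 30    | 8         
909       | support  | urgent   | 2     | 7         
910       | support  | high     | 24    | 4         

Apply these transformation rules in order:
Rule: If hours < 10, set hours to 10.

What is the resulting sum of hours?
201

Step 1: 3 records have hours < 10
Step 2: These records originally summed to 14
Step 3: After setting to minimum: 3 × 10 = 30
Step 4: Unaffected records sum: 171
Step 5: Final sum = 30 + 171 = 201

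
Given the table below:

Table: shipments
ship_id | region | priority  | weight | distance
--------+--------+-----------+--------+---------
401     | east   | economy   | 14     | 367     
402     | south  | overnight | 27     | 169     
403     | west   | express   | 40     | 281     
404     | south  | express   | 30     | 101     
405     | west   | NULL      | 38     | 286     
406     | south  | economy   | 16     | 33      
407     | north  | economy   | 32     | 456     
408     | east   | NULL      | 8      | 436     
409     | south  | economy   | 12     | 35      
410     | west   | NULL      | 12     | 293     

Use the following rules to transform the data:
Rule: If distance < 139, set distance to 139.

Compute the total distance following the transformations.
2705

Step 1: 3 records have distance < 139
Step 2: These records originally summed to 169
Step 3: After setting to minimum: 3 × 139 = 417
Step 4: Unaffected records sum: 2288
Step 5: Final sum = 417 + 2288 = 2705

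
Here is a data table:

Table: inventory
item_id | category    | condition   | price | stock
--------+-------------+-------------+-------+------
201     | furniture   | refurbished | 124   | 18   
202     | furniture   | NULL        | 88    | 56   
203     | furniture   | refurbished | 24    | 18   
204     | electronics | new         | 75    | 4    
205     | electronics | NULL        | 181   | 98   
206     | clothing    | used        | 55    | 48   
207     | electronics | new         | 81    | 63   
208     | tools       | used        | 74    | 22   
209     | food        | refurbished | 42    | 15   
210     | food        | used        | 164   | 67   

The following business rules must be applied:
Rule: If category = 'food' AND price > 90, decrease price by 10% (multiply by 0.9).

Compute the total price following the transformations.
891.6

Step 1: Find records where category = 'food' AND price > 90
Step 2: 1 records match, summing to 164
Step 3: After multiplier: 164 × 0.9 = 147.6
Step 4: Unaffected records sum: 744
Step 5: Final sum = 147.6 + 744 = 891.6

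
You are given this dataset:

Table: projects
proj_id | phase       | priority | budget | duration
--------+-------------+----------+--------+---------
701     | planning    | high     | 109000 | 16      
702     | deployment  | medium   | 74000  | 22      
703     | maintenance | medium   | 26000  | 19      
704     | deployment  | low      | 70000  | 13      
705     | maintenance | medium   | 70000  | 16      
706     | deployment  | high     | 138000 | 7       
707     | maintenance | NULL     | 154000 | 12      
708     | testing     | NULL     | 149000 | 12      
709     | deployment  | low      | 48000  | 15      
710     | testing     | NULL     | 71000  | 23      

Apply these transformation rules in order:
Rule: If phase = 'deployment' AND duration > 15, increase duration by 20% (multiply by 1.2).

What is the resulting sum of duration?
159.4

Step 1: Find records where phase = 'deployment' AND duration > 15
Step 2: 1 records match, summing to 22
Step 3: After multiplier: 22 × 1.2 = 26.4
Step 4: Unaffected records sum: 133
Step 5: Final sum = 26.4 + 133 = 159.4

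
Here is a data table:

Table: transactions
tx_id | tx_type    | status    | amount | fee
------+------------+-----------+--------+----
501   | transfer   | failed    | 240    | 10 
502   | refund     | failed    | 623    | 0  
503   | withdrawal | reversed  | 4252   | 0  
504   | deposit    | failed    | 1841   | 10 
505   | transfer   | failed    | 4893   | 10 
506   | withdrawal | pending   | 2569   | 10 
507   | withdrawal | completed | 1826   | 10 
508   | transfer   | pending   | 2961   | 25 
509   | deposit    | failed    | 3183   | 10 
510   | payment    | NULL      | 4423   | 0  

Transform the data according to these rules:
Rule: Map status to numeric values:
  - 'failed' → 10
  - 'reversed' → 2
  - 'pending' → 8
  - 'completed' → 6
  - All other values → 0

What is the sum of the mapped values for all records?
74

Step 1: Apply mapping to each record
Step 2: Count by status:
  'failed': 5 records × 10 = 50
  'reversed': 1 records × 2 = 2
  'pending': 2 records × 8 = 16
  'completed': 1 records × 6 = 6
Step 3: Sum all mapped values = 74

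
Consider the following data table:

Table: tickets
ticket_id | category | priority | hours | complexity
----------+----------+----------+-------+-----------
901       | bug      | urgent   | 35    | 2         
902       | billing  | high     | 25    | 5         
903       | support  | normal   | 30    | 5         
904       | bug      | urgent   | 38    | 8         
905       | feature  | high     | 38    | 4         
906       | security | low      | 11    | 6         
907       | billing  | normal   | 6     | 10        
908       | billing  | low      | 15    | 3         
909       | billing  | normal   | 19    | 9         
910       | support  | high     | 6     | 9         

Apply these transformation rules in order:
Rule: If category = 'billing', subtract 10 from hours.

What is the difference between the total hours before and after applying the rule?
40

Step 1: Original sum of hours = 223
Step 2: 4 records have category = 'billing'
Step 3: Each affected record changes by -10
Step 4: Total change = 4 × -10 = -40
Step 5: New sum = 223 + -40 = 183
Step 6: Difference = |183 - 223| = 40
        (Sum decreased by 40)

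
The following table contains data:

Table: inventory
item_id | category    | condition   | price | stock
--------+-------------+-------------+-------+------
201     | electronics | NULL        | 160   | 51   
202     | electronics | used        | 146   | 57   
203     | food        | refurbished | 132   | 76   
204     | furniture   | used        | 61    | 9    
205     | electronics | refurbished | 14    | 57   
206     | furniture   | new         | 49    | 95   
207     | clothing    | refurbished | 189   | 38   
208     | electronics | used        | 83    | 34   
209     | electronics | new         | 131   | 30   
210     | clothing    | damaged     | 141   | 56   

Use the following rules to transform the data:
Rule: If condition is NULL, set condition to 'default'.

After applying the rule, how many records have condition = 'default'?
1

Step 1: Count records where condition IS NULL
Step 2: Found 1 records with NULL condition
Step 3: These records will have condition set to 'default'
Step 4: Records already having condition = 'default': 0
Step 5: Answer: 1 + 0 = 1 records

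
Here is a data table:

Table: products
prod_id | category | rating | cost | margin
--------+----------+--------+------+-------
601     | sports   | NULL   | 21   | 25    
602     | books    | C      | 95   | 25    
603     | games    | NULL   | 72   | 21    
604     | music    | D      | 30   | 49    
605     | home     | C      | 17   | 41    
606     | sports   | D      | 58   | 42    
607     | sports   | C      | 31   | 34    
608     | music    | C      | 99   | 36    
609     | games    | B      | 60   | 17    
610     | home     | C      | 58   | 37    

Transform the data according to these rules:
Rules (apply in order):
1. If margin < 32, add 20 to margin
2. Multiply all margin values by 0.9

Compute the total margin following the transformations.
366.3

Step 1: Apply Rule 1 - Add 20 to records with margin < 32
  - 4 records affected: 88 + (4 × 20) = 168
  - Unaffected records: 239
  - Sum after Rule 1: 407
Step 2: Apply Rule 2 - Multiply all by 0.9
  - 407 × 0.9 = 366.3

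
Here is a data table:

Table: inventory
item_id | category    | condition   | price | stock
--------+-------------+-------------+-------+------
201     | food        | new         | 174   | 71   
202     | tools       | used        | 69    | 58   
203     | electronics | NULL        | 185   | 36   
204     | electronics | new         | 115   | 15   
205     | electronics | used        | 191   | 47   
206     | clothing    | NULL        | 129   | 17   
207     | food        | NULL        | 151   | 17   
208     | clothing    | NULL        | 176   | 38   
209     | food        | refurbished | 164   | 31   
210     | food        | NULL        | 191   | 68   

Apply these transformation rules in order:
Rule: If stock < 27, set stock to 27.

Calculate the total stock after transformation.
430

Step 1: 3 records have stock < 27
Step 2: These records originally summed to 49
Step 3: After setting to minimum: 3 × 27 = 81
Step 4: Unaffected records sum: 349
Step 5: Final sum = 81 + 349 = 430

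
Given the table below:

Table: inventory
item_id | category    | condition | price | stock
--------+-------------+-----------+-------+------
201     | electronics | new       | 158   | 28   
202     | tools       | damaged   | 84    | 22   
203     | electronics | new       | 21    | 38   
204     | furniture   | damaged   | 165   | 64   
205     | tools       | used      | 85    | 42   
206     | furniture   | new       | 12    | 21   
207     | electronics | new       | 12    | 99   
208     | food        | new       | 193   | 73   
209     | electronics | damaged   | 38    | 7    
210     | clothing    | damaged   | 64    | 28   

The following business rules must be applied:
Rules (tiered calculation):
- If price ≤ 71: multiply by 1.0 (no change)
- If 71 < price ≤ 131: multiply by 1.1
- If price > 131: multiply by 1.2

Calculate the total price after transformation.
952.1

Step 1: Tier 1 (price ≤ 71): 5 records, sum = 147 × 1.0 = 147.0
Step 2: Tier 2 (71 < price ≤ 131): 2 records, sum = 169 × 1.1 = 185.9
Step 3: Tier 3 (price > 131): 3 records, sum = 516 × 1.2 = 619.2
Step 4: Final sum = 147.0 + 185.9 + 619.2 = 952.1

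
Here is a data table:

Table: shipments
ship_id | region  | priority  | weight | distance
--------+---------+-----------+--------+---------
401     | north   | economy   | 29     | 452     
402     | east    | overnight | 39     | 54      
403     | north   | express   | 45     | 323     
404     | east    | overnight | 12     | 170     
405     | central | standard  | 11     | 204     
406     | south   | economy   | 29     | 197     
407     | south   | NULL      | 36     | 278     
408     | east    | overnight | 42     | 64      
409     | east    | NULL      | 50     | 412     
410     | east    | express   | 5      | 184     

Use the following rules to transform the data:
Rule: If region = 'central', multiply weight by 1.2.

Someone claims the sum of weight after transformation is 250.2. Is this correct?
No, the correct result is 300.2.

Step 1: Calculate the correct sum after transformation
Step 2: Apply multiplier 1.2 to records where region = 'central'
Step 3: Correct result = 300.2
Step 4: Claimed result = 250.2
Step 5: 300.2 ≠ 250.2
Conclusion: The claimed result is incorrect. The correct answer is 300.2.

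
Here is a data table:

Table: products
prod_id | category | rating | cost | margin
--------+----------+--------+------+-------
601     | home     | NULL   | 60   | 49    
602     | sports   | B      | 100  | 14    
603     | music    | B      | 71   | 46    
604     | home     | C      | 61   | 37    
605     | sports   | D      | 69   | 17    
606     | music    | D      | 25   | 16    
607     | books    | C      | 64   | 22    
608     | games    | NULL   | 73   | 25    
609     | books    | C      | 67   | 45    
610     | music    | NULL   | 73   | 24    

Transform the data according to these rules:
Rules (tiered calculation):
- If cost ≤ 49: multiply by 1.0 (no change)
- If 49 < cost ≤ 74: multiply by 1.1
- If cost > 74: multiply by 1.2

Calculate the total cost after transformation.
736.8

Step 1: Tier 1 (cost ≤ 49): 1 records, sum = 25 × 1.0 = 25.0
Step 2: Tier 2 (49 < cost ≤ 74): 8 records, sum = 538 × 1.1 = 591.8
Step 3: Tier 3 (cost > 74): 1 records, sum = 100 × 1.2 = 120.0
Step 4: Final sum = 25.0 + 591.8 + 120.0 = 736.8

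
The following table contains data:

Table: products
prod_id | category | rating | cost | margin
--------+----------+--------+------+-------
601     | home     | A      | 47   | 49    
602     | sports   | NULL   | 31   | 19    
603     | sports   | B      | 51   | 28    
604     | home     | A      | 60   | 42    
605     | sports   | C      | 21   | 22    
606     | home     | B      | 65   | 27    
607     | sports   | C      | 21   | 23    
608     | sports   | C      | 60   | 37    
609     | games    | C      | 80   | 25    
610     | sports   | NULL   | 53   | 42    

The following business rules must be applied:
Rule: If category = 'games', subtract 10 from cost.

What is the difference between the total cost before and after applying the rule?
10

Step 1: Original sum of cost = 489
Step 2: 1 records have category = 'games'
Step 3: Each affected record changes by -10
Step 4: Total change = 1 × -10 = -10
Step 5: New sum = 489 + -10 = 479
Step 6: Difference = |479 - 489| = 10
        (Sum decreased by 10)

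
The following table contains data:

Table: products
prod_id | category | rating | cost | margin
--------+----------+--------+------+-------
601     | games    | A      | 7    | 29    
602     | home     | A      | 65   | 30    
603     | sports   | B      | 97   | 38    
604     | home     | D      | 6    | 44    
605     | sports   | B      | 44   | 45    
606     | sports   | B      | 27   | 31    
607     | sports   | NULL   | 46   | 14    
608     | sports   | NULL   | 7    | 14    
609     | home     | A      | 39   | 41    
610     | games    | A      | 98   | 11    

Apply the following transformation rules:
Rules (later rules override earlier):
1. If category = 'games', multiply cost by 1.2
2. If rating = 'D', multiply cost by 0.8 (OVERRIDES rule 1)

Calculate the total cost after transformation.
455.8

Step 1: Rule 2 takes priority for records with rating = 'D'
  - 1 records: 6 × 0.8 = 4.8
Step 2: Rule 1 applies to remaining records with category = 'games'
  - 2 records: 105 × 1.2 = 126.0
Step 3: Other records unchanged: 325
Step 4: Final sum = 4.8 + 126.0 + 325 = 455.8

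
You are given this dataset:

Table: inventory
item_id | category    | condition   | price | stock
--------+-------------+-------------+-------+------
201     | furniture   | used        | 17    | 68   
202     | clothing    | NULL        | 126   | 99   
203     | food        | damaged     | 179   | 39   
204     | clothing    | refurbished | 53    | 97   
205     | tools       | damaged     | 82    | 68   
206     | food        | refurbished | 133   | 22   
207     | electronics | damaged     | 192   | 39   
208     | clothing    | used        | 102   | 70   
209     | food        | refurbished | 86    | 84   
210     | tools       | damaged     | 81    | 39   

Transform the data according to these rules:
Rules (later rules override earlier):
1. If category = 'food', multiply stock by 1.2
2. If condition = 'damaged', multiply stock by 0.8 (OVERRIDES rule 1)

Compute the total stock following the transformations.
609.2

Step 1: Rule 2 takes priority for records with condition = 'damaged'
  - 4 records: 185 × 0.8 = 148.0
Step 2: Rule 1 applies to remaining records with category = 'food'
  - 2 records: 106 × 1.2 = 127.2
Step 3: Other records unchanged: 334
Step 4: Final sum = 148.0 + 127.2 + 334 = 609.2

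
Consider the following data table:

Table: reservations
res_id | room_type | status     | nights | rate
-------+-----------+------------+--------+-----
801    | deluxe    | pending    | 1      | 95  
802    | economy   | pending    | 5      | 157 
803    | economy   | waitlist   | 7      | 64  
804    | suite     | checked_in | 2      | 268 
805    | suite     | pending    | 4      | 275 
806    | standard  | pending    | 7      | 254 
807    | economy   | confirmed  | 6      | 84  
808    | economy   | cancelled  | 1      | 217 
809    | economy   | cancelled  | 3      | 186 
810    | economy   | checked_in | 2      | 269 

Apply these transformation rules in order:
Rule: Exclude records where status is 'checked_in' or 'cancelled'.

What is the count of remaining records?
6

Step 1: Count records to exclude
  - 2 (checked_in) + 2 (cancelled) = 4 records
Step 2: Total records: 10
Step 3: Remaining = 10 - 4 = 6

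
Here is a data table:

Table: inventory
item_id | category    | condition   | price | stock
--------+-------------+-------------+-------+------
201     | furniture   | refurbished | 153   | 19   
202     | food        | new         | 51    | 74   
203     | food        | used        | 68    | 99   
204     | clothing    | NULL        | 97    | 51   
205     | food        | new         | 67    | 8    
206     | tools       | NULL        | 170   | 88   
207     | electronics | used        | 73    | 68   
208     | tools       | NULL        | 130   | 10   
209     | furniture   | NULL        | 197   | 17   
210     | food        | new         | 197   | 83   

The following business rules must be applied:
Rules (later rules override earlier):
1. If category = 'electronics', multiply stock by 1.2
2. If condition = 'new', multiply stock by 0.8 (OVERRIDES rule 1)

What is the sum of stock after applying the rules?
497.6

Step 1: Rule 2 takes priority for records with condition = 'new'
  - 3 records: 165 × 0.8 = 132.0
Step 2: Rule 1 applies to remaining records with category = 'electronics'
  - 1 records: 68 × 1.2 = 81.6
Step 3: Other records unchanged: 284
Step 4: Final sum = 132.0 + 81.6 + 284 = 497.6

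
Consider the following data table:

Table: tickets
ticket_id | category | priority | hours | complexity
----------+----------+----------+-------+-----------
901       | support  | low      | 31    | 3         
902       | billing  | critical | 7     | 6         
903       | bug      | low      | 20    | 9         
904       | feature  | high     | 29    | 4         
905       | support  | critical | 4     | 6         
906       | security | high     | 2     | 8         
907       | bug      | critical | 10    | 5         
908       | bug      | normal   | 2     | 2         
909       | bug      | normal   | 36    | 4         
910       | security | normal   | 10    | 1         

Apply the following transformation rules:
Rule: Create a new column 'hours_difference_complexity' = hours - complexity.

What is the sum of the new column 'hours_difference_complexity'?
103

Step 1: For each record, compute hours - complexity
Example calculations:
  31 - 3 = 28
  7 - 6 = 1
  20 - 9 = 11
  ...
Step 2: Sum all derived values
Step 3: Total = 103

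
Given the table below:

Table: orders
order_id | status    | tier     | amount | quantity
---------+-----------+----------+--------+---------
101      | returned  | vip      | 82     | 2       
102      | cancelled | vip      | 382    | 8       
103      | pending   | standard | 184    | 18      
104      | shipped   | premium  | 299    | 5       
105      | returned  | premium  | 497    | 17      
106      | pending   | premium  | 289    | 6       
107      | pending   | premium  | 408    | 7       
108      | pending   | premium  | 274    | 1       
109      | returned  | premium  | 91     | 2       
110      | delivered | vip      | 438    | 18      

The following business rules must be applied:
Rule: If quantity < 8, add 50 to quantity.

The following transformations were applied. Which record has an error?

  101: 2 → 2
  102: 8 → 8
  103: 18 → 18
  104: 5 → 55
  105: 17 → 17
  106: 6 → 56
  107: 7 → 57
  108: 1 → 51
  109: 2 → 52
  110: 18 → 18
Record 101 has an error. The correct transformed value should be 52, not 2.

Step 1: Check each record against the rule
Step 2: Record 101 has quantity = 2
Step 3: Since 2 < 8, the bonus should have been applied
Step 4: Correct value = 52, but claimed value = 2
Conclusion: Record 101 has the error.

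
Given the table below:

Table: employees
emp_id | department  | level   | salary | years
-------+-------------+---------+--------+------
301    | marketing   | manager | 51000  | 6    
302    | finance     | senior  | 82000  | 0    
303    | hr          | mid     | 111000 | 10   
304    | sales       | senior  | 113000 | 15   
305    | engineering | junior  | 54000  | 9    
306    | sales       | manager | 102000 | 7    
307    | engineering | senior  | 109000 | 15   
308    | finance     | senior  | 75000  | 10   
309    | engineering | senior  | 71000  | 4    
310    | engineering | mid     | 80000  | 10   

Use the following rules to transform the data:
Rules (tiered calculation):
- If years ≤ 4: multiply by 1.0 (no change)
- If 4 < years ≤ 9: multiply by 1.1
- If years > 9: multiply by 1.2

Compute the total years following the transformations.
100.2

Step 1: Tier 1 (years ≤ 4): 2 records, sum = 4 × 1.0 = 4.0
Step 2: Tier 2 (4 < years ≤ 9): 3 records, sum = 22 × 1.1 = 24.2
Step 3: Tier 3 (years > 9): 5 records, sum = 60 × 1.2 = 72.0
Step 4: Final sum = 4.0 + 24.2 + 72.0 = 100.2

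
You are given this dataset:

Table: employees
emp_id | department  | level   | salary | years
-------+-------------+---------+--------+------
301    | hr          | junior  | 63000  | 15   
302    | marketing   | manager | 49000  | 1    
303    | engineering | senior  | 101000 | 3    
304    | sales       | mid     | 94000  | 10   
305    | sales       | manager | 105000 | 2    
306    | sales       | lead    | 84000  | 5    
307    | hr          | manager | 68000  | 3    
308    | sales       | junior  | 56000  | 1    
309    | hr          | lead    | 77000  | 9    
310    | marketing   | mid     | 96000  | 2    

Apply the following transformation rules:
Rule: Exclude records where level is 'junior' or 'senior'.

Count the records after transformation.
7

Step 1: Count records to exclude
  - 2 (junior) + 1 (senior) = 3 records
Step 2: Total records: 10
Step 3: Remaining = 10 - 3 = 7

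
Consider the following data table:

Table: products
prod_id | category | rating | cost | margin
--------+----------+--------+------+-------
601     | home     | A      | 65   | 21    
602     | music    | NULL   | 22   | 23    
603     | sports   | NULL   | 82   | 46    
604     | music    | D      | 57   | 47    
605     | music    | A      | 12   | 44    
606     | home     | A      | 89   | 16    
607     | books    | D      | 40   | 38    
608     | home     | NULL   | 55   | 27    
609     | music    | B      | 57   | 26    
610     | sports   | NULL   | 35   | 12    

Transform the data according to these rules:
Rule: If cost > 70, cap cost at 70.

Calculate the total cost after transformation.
483

Step 1: 2 records have cost > 70
Step 2: These records originally summed to 171
Step 3: After capping: 2 × 70 = 140
Step 4: Unaffected records sum: 343
Step 5: Final sum = 140 + 343 = 483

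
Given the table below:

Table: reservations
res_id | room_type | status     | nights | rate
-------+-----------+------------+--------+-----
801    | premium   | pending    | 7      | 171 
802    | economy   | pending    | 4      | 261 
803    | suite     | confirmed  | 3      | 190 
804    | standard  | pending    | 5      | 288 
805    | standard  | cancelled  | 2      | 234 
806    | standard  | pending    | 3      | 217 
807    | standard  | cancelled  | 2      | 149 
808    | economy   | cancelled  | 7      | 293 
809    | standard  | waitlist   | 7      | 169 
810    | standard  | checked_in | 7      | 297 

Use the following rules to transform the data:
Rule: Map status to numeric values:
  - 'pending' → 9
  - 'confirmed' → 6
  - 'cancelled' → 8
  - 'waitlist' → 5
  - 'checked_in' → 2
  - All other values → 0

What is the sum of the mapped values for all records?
73

Step 1: Apply mapping to each record
Step 2: Count by status:
  'pending': 4 records × 9 = 36
  'confirmed': 1 records × 6 = 6
  'cancelled': 3 records × 8 = 24
  'waitlist': 1 records × 5 = 5
  'checked_in': 1 records × 2 = 2
Step 3: Sum all mapped values = 73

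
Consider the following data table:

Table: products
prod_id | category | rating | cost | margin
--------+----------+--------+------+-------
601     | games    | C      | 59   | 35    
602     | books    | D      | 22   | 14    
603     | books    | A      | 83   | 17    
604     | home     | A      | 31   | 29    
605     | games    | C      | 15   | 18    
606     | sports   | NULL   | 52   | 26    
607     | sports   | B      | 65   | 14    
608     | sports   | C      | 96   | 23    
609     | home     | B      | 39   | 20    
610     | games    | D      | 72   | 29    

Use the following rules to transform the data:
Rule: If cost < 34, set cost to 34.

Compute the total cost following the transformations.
568

Step 1: 3 records have cost < 34
Step 2: These records originally summed to 68
Step 3: After setting to minimum: 3 × 34 = 102
Step 4: Unaffected records sum: 466
Step 5: Final sum = 102 + 466 = 568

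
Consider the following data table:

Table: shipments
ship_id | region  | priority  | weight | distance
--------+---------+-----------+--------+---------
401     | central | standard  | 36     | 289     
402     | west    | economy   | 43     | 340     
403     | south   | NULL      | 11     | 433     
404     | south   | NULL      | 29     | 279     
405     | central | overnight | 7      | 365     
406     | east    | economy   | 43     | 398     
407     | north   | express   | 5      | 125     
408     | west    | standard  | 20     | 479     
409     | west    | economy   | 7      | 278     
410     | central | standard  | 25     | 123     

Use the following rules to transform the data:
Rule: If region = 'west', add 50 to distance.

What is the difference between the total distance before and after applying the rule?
150

Step 1: Original sum of distance = 3109
Step 2: 3 records have region = 'west'
Step 3: Each affected record changes by 50
Step 4: Total change = 3 × 50 = 150
Step 5: New sum = 3109 + 150 = 3259
Step 6: Difference = |3259 - 3109| = 150
        (Sum increased by 150)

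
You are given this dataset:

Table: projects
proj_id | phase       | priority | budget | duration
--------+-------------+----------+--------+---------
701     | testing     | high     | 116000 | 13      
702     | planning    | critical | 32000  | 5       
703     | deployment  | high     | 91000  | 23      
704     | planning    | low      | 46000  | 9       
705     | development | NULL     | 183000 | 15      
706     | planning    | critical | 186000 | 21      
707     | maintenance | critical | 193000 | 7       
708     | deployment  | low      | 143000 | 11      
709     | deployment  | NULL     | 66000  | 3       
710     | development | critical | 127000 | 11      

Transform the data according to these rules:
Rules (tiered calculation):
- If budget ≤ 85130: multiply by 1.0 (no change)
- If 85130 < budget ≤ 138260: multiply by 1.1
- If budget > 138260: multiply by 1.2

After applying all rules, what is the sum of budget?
1357400.0

Step 1: Tier 1 (budget ≤ 85130): 3 records, sum = 144000 × 1.0 = 144000.0
Step 2: Tier 2 (85130 < budget ≤ 138260): 3 records, sum = 334000 × 1.1 = 367400.0
Step 3: Tier 3 (budget > 138260): 4 records, sum = 705000 × 1.2 = 846000.0
Step 4: Final sum = 144000.0 + 367400.0 + 846000.0 = 1357400.0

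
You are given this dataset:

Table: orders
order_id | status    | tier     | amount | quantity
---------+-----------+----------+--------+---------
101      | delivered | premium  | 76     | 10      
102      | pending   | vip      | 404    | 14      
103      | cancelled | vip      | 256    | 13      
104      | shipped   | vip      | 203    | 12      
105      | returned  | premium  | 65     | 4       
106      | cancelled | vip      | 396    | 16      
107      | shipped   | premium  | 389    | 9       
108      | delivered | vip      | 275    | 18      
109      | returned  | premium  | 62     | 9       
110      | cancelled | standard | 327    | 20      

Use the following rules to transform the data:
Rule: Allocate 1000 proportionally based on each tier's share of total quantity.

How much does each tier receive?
premium: 256.0, standard: 160.0, vip: 584.0

Step 1: Calculate total quantity = 125
Step 2: Calculate each tier's proportion:
  premium: 32/125 = 25.60% → 256.0
  standard: 20/125 = 16.00% → 160.0
  vip: 73/125 = 58.40% → 584.0
Step 3: Verify: sum of allocations ≈ 1000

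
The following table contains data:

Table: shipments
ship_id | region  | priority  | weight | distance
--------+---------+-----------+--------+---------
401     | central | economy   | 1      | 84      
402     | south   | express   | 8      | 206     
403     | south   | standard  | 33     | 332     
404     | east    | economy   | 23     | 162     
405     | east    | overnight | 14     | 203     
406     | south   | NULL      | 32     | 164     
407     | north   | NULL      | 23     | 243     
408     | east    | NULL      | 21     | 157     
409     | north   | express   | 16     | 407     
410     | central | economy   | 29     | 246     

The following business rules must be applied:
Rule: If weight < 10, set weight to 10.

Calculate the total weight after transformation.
211

Step 1: 2 records have weight < 10
Step 2: These records originally summed to 9
Step 3: After setting to minimum: 2 × 10 = 20
Step 4: Unaffected records sum: 191
Step 5: Final sum = 20 + 191 = 211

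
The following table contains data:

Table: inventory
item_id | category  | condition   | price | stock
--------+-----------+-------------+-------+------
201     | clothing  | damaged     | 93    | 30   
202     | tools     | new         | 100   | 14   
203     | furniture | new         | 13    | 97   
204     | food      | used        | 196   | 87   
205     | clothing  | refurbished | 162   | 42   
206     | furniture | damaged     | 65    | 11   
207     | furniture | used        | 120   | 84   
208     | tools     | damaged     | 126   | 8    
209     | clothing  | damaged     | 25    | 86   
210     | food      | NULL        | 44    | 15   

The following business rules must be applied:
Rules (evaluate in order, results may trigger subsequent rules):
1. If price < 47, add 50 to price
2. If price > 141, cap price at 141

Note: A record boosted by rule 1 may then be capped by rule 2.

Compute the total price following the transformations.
1018

Step 1: Apply rule 1 to records with price < 47
  - 3 records get bonus of 50
  - Of these, 0 records then exceed 141 and get capped
Step 2: Apply rule 2 to records with price > 141
  - 2 records (original) are capped
Step 3: Calculate final sum = 1018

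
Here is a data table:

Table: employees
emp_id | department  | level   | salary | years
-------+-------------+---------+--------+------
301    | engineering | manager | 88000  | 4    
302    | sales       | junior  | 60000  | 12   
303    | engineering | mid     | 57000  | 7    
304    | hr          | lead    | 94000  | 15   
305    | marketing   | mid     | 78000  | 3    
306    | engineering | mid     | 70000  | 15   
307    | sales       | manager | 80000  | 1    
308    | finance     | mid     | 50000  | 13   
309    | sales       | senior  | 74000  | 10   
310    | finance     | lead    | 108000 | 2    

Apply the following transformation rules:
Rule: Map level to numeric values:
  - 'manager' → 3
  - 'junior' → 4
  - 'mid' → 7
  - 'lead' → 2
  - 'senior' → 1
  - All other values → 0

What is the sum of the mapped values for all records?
43

Step 1: Apply mapping to each record
Step 2: Count by status:
  'manager': 2 records × 3 = 6
  'junior': 1 records × 4 = 4
  'mid': 4 records × 7 = 28
  'lead': 2 records × 2 = 4
  'senior': 1 records × 1 = 1
Step 3: Sum all mapped values = 43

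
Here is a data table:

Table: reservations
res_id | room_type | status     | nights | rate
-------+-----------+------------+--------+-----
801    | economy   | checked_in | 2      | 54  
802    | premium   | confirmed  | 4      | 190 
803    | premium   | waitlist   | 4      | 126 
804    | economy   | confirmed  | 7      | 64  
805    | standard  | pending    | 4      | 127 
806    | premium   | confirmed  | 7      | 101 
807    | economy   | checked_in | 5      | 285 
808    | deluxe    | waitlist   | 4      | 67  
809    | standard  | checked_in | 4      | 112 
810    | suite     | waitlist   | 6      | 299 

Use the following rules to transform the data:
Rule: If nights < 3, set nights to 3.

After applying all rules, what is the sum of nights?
48

Step 1: 1 records have nights < 3
Step 2: These records originally summed to 2
Step 3: After setting to minimum: 1 × 3 = 3
Step 4: Unaffected records sum: 45
Step 5: Final sum = 3 + 45 = 48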